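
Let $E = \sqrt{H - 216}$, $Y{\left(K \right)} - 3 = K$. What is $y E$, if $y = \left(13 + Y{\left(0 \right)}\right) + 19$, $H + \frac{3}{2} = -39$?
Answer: $\frac{105 i \sqrt{114}}{2} \approx 560.55 i$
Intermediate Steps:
$H = - \frac{81}{2}$ ($H = - \frac{3}{2} - 39 = - \frac{81}{2} \approx -40.5$)
$Y{\left(K \right)} = 3 + K$
$y = 35$ ($y = \left(13 + \left(3 + 0\right)\right) + 19 = \left(13 + 3\right) + 19 = 16 + 19 = 35$)
$E = \frac{3 i \sqrt{114}}{2}$ ($E = \sqrt{- \frac{81}{2} - 216} = \sqrt{- \frac{513}{2}} = \frac{3 i \sqrt{114}}{2} \approx 16.016 i$)
$y E = 35 \frac{3 i \sqrt{114}}{2} = \frac{105 i \sqrt{114}}{2}$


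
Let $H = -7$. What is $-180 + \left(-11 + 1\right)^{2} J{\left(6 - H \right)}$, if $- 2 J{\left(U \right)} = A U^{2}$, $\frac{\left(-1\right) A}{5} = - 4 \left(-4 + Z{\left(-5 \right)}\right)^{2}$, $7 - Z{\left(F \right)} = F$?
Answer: $-10816180$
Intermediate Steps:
$Z{\left(F \right)} = 7 - F$
$A = 1280$ ($A = - 5 \left(- 4 \left(-4 + \left(7 - -5\right)\right)^{2}\right) = - 5 \left(- 4 \left(-4 + \left(7 + 5\right)\right)^{2}\right) = - 5 \left(- 4 \left(-4 + 12\right)^{2}\right) = - 5 \left(- 4 \cdot 8^{2}\right) = - 5 \left(\left(-4\right) 64\right) = \left(-5\right) \left(-256\right) = 1280$)
$J{\left(U \right)} = - 640 U^{2}$ ($J{\left(U \right)} = - \frac{1280 U^{2}}{2} = - 640 U^{2}$)
$-180 + \left(-11 + 1\right)^{2} J{\left(6 - H \right)} = -180 + \left(-11 + 1\right)^{2} \left(- 640 \left(6 - -7\right)^{2}\right) = -180 + \left(-10\right)^{2} \left(- 640 \left(6 + 7\right)^{2}\right) = -180 + 100 \left(- 640 \cdot 13^{2}\right) = -180 + 100 \left(\left(-640\right) 169\right) = -180 + 100 \left(-108160\right) = -180 - 10816000 = -10816180$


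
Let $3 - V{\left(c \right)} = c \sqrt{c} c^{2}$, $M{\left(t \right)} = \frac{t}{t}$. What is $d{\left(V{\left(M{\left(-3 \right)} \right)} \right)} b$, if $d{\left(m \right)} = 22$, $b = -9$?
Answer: $-198$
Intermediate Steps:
$M{\left(t \right)} = 1$
$V{\left(c \right)} = 3 - c^{\frac{7}{2}}$ ($V{\left(c \right)} = 3 - c \sqrt{c} c^{2} = 3 - c^{\frac{3}{2}} c^{2} = 3 - c^{\frac{7}{2}}$)
$d{\left(V{\left(M{\left(-3 \right)} \right)} \right)} b = 22 \left(-9\right) = -198$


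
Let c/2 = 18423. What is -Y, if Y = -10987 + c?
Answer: -25859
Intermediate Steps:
c = 36846 (c = 2*18423 = 36846)
Y = 25859 (Y = -10987 + 36846 = 25859)
-Y = -1*25859 = -25859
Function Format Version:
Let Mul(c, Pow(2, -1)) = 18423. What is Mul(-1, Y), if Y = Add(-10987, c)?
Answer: -25859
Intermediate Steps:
c = 36846 (c = Mul(2, 18423) = 36846)
Y = 25859 (Y = Add(-10987, 36846) = 25859)
Mul(-1, Y) = Mul(-1, 25859) = -25859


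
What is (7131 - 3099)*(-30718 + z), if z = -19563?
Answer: -202732992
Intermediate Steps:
(7131 - 3099)*(-30718 + z) = (7131 - 3099)*(-30718 - 19563) = 4032*(-50281) = -202732992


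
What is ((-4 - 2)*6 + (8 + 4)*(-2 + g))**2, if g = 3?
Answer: 576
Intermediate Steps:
((-4 - 2)*6 + (8 + 4)*(-2 + g))**2 = ((-4 - 2)*6 + (8 + 4)*(-2 + 3))**2 = (-6*6 + 12*1)**2 = (-36 + 12)**2 = (-24)**2 = 576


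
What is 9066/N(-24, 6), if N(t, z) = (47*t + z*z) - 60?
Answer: -1511/192 ≈ -7.8698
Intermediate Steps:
N(t, z) = -60 + z² + 47*t (N(t, z) = (47*t + z²) - 60 = (z² + 47*t) - 60 = -60 + z² + 47*t)
9066/N(-24, 6) = 9066/(-60 + 6² + 47*(-24)) = 9066/(-60 + 36 - 1128) = 9066/(-1152) = 9066*(-1/1152) = -1511/192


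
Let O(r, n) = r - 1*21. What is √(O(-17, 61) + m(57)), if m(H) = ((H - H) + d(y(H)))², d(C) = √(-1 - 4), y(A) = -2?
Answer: I*√43 ≈ 6.5574*I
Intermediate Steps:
O(r, n) = -21 + r (O(r, n) = r - 21 = -21 + r)
d(C) = I*√5 (d(C) = √(-5) = I*√5)
m(H) = -5 (m(H) = ((H - H) + I*√5)² = (0 + I*√5)² = (I*√5)² = -5)
√(O(-17, 61) + m(57)) = √((-21 - 17) - 5) = √(-38 - 5) = √(-43) = I*√43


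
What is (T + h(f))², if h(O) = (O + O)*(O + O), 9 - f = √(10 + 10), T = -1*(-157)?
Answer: 418401 - 161568*√5 ≈ 57124.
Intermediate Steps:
T = 157
f = 9 - 2*√5 (f = 9 - √(10 + 10) = 9 - √20 = 9 - 2*√5 ≈ 4.5279)
h(O) = 4*O² (h(O) = (2*O)*(2*O) = 4*O²)
(T + h(f))² = (157 + 4*(9 - 2*√5)²)²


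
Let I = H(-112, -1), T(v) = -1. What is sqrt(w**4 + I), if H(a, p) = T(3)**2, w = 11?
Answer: sqrt(14642) ≈ 121.00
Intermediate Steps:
H(a, p) = 1 (H(a, p) = (-1)**2 = 1)
I = 1
sqrt(w**4 + I) = sqrt(11**4 + 1) = sqrt(14641 + 1) = sqrt(14642)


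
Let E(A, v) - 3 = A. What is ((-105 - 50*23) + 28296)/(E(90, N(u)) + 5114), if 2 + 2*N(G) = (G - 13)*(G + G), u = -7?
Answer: 27041/5207 ≈ 5.1932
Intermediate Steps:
N(G) = -1 + G*(-13 + G) (N(G) = -1 + ((G - 13)*(G + G))/2 = -1 + ((-13 + G)*(2*G))/2 = -1 + (2*G*(-13 + G))/2 = -1 + G*(-13 + G))
E(A, v) = 3 + A
((-105 - 50*23) + 28296)/(E(90, N(u)) + 5114) = ((-105 - 50*23) + 28296)/((3 + 90) + 5114) = ((-105 - 1150) + 28296)/(93 + 5114) = (-1255 + 28296)/5207 = 27041*(1/5207) = 27041/5207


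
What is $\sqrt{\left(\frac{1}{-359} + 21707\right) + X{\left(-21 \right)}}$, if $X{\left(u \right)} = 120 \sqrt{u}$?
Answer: $\frac{2 \sqrt{699404877 + 3866430 i \sqrt{21}}}{359} \approx 147.34 + 1.8661 i$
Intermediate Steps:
$\sqrt{\left(\frac{1}{-359} + 21707\right) + X{\left(-21 \right)}} = \sqrt{\left(\frac{1}{-359} + 21707\right) + 120 \sqrt{-21}} = \sqrt{\left(- \frac{1}{359} + 21707\right) + 120 i \sqrt{21}} = \sqrt{\frac{7792812}{359} + 120 i \sqrt{21}}$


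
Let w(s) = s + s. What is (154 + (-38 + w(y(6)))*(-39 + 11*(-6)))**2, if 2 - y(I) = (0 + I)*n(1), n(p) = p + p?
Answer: 38987536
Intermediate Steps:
n(p) = 2*p
y(I) = 2 - 2*I (y(I) = 2 - (0 + I)*2*1 = 2 - I*2 = 2 - 2*I)
w(s) = 2*s
(154 + (-38 + w(y(6)))*(-39 + 11*(-6)))**2 = (154 + (-38 + 2*(2 - 2*6))*(-39 + 11*(-6)))**2 = (154 + (-38 + 2*(2 - 12))*(-39 - 66))**2 = (154 + (-38 + 2*(-10))*(-105))**2 = (154 + (-38 - 20)*(-105))**2 = (154 - 58*(-105))**2 = (154 + 6090)**2 = 6244**2 = 38987536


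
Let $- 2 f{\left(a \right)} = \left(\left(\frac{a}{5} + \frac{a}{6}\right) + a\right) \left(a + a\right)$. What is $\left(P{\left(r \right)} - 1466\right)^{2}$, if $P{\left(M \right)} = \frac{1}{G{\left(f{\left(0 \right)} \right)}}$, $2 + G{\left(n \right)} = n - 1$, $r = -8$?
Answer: $\frac{19351201}{9} \approx 2.1501 \cdot 10^{6}$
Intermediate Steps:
$f{\left(a \right)} = - \frac{41 a^{2}}{30}$ ($f{\left(a \right)} = - \frac{\left(\left(\frac{a}{5} + \frac{a}{6}\right) + a\right) \left(a + a\right)}{2} = - \frac{\left(\left(a \frac{1}{5} + a \frac{1}{6}\right) + a\right) 2 a}{2} = - \frac{\left(\left(\frac{a}{5} + \frac{a}{6}\right) + a\right) 2 a}{2} = - \frac{\left(\frac{11 a}{30} + a\right) 2 a}{2} = - \frac{\frac{41 a}{30} \cdot 2 a}{2} = - \frac{\frac{41}{15} a^{2}}{2} = - \frac{41 a^{2}}{30}$)
$G{\left(n \right)} = -3 + n$ ($G{\left(n \right)} = -2 + \left(n - 1\right) = -2 + \left(-1 + n\right) = -3 + n$)
$P{\left(M \right)} = - \frac{1}{3}$ ($P{\left(M \right)} = \frac{1}{-3 - \frac{41 \cdot 0^{2}}{30}} = \frac{1}{-3 - 0} = \frac{1}{-3 + 0} = \frac{1}{-3} = - \frac{1}{3}$)
$\left(P{\left(r \right)} - 1466\right)^{2} = \left(- \frac{1}{3} - 1466\right)^{2} = \left(- \frac{4399}{3}\right)^{2} = \frac{19351201}{9}$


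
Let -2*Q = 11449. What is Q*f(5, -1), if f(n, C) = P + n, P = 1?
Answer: -34347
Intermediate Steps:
f(n, C) = 1 + n
Q = -11449/2 (Q = -1/2*11449 = -11449/2 ≈ -5724.5)
Q*f(5, -1) = -11449*(1 + 5)/2 = -11449/2*6 = -34347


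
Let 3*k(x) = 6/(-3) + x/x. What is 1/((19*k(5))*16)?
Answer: -3/304 ≈ -0.0098684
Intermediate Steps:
k(x) = -⅓ (k(x) = (6/(-3) + x/x)/3 = (6*(-⅓) + 1)/3 = (-2 + 1)/3 = (⅓)*(-1) = -⅓)
1/((19*k(5))*16) = 1/((19*(-⅓))*16) = 1/(-19/3*16) = 1/(-304/3) = -3/304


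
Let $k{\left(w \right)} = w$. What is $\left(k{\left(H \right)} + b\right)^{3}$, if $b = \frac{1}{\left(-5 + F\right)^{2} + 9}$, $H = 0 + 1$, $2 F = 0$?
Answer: $\frac{42875}{39304} \approx 1.0909$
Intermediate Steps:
$F = 0$ ($F = \frac{1}{2} \cdot 0 = 0$)
$H = 1$
$b = \frac{1}{34}$ ($b = \frac{1}{\left(-5 + 0\right)^{2} + 9} = \frac{1}{\left(-5\right)^{2} + 9} = \frac{1}{25 + 9} = \frac{1}{34} \approx 0.029412$)
$\left(k{\left(H \right)} + b\right)^{3} = \left(1 + \frac{1}{34}\right)^{3} = \left(\frac{35}{34}\right)^{3} = \frac{42875}{39304}$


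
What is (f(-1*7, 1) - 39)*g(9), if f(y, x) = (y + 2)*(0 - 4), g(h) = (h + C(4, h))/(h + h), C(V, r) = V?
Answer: -247/18 ≈ -13.722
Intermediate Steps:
g(h) = (4 + h)/(2*h) (g(h) = (h + 4)/(h + h) = (4 + h)/((2*h)) = (4 + h)*(1/(2*h)) = (4 + h)/(2*h))
f(y, x) = -8 - 4*y (f(y, x) = (2 + y)*(-4) = -8 - 4*y)
(f(-1*7, 1) - 39)*g(9) = ((-8 - (-4)*7) - 39)*((1/2)*(4 + 9)/9) = ((-8 - 4*(-7)) - 39)*((1/2)*(1/9)*13) = ((-8 + 28) - 39)*(13/18) = (20 - 39)*(13/18) = -19*13/18 = -247/18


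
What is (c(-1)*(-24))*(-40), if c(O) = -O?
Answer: 960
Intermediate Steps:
(c(-1)*(-24))*(-40) = (-1*(-1)*(-24))*(-40) = (1*(-24))*(-40) = -24*(-40) = 960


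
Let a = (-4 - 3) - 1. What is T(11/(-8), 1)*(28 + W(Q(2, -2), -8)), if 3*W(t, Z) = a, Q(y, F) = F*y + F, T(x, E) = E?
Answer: 76/3 ≈ 25.333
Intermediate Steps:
a = -8 (a = -7 - 1 = -8)
Q(y, F) = F + F*y
W(t, Z) = -8/3 (W(t, Z) = (1/3)*(-8) = -8/3)
T(11/(-8), 1)*(28 + W(Q(2, -2), -8)) = 1*(28 - 8/3) = 1*(76/3) = 76/3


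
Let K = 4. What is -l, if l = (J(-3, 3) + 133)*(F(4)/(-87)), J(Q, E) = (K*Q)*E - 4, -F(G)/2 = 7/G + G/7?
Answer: -2015/406 ≈ -4.9631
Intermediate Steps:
F(G) = -14/G - 2*G/7 (F(G) = -2*(7/G + G/7) = -14/G - 2*G/7)
J(Q, E) = -4 + 4*E*Q (J(Q, E) = (4*Q)*E - 4 = 4*E*Q - 4 = -4 + 4*E*Q)
l = 2015/406 (l = ((-4 + 4*3*(-3)) + 133)*((-14/4 - 2/7*4)/(-87)) = ((-4 - 36) + 133)*((-14*¼ - 8/7)*(-1/87)) = (-40 + 133)*((-7/2 - 8/7)*(-1/87)) = 93*(-65/14*(-1/87)) = 93*(65/1218) = 2015/406 ≈ 4.9631)
-l = -1*2015/406 = -2015/406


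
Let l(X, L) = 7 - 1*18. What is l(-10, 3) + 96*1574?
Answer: 151093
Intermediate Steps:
l(X, L) = -11 (l(X, L) = 7 - 18 = -11)
l(-10, 3) + 96*1574 = -11 + 96*1574 = -11 + 151104 = 151093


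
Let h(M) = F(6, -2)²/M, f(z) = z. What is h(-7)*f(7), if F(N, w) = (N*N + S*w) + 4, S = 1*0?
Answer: -1600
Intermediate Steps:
S = 0
F(N, w) = 4 + N² (F(N, w) = (N*N + 0*w) + 4 = (N² + 0) + 4 = N² + 4 = 4 + N²)
h(M) = 1600/M (h(M) = (4 + 6²)²/M = (4 + 36)²/M = 40²/M = 1600/M)
h(-7)*f(7) = (1600/(-7))*7 = (1600*(-⅐))*7 = -1600/7*7 = -1600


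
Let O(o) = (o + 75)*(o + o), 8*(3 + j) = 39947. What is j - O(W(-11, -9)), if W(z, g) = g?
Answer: 49427/8 ≈ 6178.4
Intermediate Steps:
j = 39923/8 (j = -3 + (⅛)*39947 = -3 + 39947/8 = 39923/8 ≈ 4990.4)
O(o) = 2*o*(75 + o) (O(o) = (75 + o)*(2*o) = 2*o*(75 + o))
j - O(W(-11, -9)) = 39923/8 - 2*(-9)*(75 - 9) = 39923/8 - 2*(-9)*66 = 39923/8 - 1*(-1188) = 39923/8 + 1188 = 49427/8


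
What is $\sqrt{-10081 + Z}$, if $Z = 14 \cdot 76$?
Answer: $i \sqrt{9017} \approx 94.958 i$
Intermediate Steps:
$Z = 1064$
$\sqrt{-10081 + Z} = \sqrt{-10081 + 1064} = \sqrt{-9017} = i \sqrt{9017}$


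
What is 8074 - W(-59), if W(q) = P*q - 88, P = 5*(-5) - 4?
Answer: 6451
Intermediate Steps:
P = -29 (P = -25 - 4 = -29)
W(q) = -88 - 29*q (W(q) = -29*q - 88 = -88 - 29*q)
8074 - W(-59) = 8074 - (-88 - 29*(-59)) = 8074 - (-88 + 1711) = 8074 - 1*1623 = 8074 - 1623 = 6451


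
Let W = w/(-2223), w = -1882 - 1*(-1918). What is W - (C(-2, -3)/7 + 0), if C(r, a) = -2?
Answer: 466/1729 ≈ 0.26952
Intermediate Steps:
w = 36 (w = -1882 + 1918 = 36)
W = -4/247 (W = 36/(-2223) = 36*(-1/2223) = -4/247 ≈ -0.016194)
W - (C(-2, -3)/7 + 0) = -4/247 - (-2/7 + 0) = -4/247 - 1*(-2/7) = -4/247 + 2/7 = 466/1729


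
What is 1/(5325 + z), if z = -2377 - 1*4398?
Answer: -1/1450 ≈ -0.00068966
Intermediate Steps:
z = -6775 (z = -2377 - 4398 = -6775)
1/(5325 + z) = 1/(5325 - 6775) = 1/(-1450) = -1/1450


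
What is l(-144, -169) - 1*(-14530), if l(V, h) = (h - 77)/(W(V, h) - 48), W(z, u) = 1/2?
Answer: 1380842/95 ≈ 14535.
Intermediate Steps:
W(z, u) = ½
l(V, h) = 154/95 - 2*h/95 (l(V, h) = (h - 77)/(½ - 48) = (-77 + h)/(-95/2) = (-77 + h)*(-2/95) = 154/95 - 2*h/95)
l(-144, -169) - 1*(-14530) = (154/95 - 2/95*(-169)) - 1*(-14530) = (154/95 + 338/95) + 14530 = 492/95 + 14530 = 1380842/95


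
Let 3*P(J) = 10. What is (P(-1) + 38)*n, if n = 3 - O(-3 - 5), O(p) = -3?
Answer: 248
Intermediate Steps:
P(J) = 10/3 (P(J) = (⅓)*10 = 10/3)
n = 6 (n = 3 - 1*(-3) = 3 + 3 = 6)
(P(-1) + 38)*n = (10/3 + 38)*6 = (124/3)*6 = 248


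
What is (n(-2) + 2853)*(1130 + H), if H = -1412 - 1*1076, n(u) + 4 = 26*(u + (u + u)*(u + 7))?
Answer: -3092166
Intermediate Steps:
n(u) = -4 + 26*u + 52*u*(7 + u) (n(u) = -4 + 26*(u + (u + u)*(u + 7)) = -4 + 26*(u + (2*u)*(7 + u)) = -4 + 26*(u + 2*u*(7 + u)) = -4 + (26*u + 52*u*(7 + u)) = -4 + 26*u + 52*u*(7 + u))
H = -2488 (H = -1412 - 1076 = -2488)
(n(-2) + 2853)*(1130 + H) = ((-4 + 52*(-2)² + 390*(-2)) + 2853)*(1130 - 2488) = ((-4 + 52*4 - 780) + 2853)*(-1358) = ((-4 + 208 - 780) + 2853)*(-1358) = (-576 + 2853)*(-1358) = 2277*(-1358) = -3092166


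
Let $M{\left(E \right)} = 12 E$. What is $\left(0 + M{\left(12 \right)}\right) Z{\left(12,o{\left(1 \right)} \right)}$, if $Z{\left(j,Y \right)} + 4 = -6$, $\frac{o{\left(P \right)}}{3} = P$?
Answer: $-1440$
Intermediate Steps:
$o{\left(P \right)} = 3 P$
$Z{\left(j,Y \right)} = -10$ ($Z{\left(j,Y \right)} = -4 - 6 = -10$)
$\left(0 + M{\left(12 \right)}\right) Z{\left(12,o{\left(1 \right)} \right)} = \left(0 + 12 \cdot 12\right) \left(-10\right) = \left(0 + 144\right) \left(-10\right) = 144 \left(-10\right) = -1440$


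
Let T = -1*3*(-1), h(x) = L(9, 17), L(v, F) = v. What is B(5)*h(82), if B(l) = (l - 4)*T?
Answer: 27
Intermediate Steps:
h(x) = 9
T = 3 (T = -3*(-1) = 3)
B(l) = -12 + 3*l (B(l) = (l - 4)*3 = (-4 + l)*3 = -12 + 3*l)
B(5)*h(82) = (-12 + 3*5)*9 = (-12 + 15)*9 = 3*9 = 27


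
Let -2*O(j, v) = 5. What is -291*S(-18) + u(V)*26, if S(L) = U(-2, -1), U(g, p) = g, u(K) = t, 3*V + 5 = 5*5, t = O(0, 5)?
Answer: 517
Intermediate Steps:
O(j, v) = -5/2 (O(j, v) = -1/2*5 = -5/2)
t = -5/2 ≈ -2.5000
V = 20/3 (V = -5/3 + (5*5)/3 = -5/3 + (1/3)*25 = -5/3 + 25/3 = 20/3 ≈ 6.6667)
u(K) = -5/2
S(L) = -2
-291*S(-18) + u(V)*26 = -291*(-2) - 5/2*26 = 582 - 65 = 517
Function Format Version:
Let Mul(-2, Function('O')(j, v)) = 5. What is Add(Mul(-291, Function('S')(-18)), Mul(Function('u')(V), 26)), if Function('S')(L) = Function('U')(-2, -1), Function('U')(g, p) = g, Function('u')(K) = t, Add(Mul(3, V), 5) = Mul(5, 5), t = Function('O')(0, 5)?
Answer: 517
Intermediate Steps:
Function('O')(j, v) = Rational(-5, 2) (Function('O')(j, v) = Mul(Rational(-1, 2), 5) = Rational(-5, 2))
t = Rational(-5, 2) ≈ -2.5000
V = Rational(20, 3) (V = Add(Rational(-5, 3), Mul(Rational(1, 3), Mul(5, 5))) = Add(Rational(-5, 3), Mul(Rational(1, 3), 25)) = Add(Rational(-5, 3), Rational(25, 3)) = Rational(20, 3) ≈ 6.6667)
Function('u')(K) = Rational(-5, 2)
Function('S')(L) = -2
Add(Mul(-291, Function('S')(-18)), Mul(Function('u')(V), 26)) = Add(Mul(-291, -2), Mul(Rational(-5, 2), 26)) = Add(582, -65) = 517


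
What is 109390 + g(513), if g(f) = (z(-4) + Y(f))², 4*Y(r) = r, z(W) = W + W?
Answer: 1981601/16 ≈ 1.2385e+5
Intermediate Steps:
z(W) = 2*W
Y(r) = r/4
g(f) = (-8 + f/4)² (g(f) = (2*(-4) + f/4)² = (-8 + f/4)²)
109390 + g(513) = 109390 + (-32 + 513)²/16 = 109390 + (1/16)*481² = 109390 + (1/16)*231361 = 109390 + 231361/16 = 1981601/16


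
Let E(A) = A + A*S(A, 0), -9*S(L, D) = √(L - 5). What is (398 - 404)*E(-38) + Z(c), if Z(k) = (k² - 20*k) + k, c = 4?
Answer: 168 - 76*I*√43/3 ≈ 168.0 - 166.12*I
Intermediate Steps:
S(L, D) = -√(-5 + L)/9 (S(L, D) = -√(L - 5)/9 = -√(-5 + L)/9)
Z(k) = k² - 19*k
E(A) = A - A*√(-5 + A)/9 (E(A) = A + A*(-√(-5 + A)/9) = A - A*√(-5 + A)/9)
(398 - 404)*E(-38) + Z(c) = (398 - 404)*((⅑)*(-38)*(9 - √(-5 - 38))) + 4*(-19 + 4) = -2*(-38)*(9 - √(-43))/3 + 4*(-15) = -2*(-38)*(9 - I*√43)/3 - 60 = -6*(-38 + 38*I*√43/9) - 60 = (228 - 76*I*√43/3) - 60 = 168 - 76*I*√43/3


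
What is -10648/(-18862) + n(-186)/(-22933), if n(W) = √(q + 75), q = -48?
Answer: 5324/9431 - 3*√3/22933 ≈ 0.56429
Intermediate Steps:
n(W) = 3*√3 (n(W) = √(-48 + 75) = √27 = 3*√3)
-10648/(-18862) + n(-186)/(-22933) = -10648/(-18862) + (3*√3)/(-22933) = -10648*(-1/18862) + (3*√3)*(-1/22933) = 5324/9431 - 3*√3/22933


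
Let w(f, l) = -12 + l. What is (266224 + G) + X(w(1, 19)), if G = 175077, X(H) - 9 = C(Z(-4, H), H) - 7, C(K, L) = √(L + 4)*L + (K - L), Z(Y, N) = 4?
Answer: 441300 + 7*√11 ≈ 4.4132e+5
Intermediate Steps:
C(K, L) = K - L + L*√(4 + L) (C(K, L) = √(4 + L)*L + (K - L) = L*√(4 + L) + (K - L) = K - L + L*√(4 + L))
X(H) = 6 - H + H*√(4 + H) (X(H) = 9 + ((4 - H + H*√(4 + H)) - 7) = 9 + (-3 - H + H*√(4 + H)) = 6 - H + H*√(4 + H))
(266224 + G) + X(w(1, 19)) = (266224 + 175077) + (6 - (-12 + 19) + (-12 + 19)*√(4 + (-12 + 19))) = 441301 + (6 - 1*7 + 7*√(4 + 7)) = 441301 + (6 - 7 + 7*√11) = 441301 + (-1 + 7*√11) = 441300 + 7*√11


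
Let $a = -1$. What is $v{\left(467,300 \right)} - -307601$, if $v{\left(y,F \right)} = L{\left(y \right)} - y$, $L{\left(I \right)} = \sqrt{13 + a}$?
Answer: $307134 + 2 \sqrt{3} \approx 3.0714 \cdot 10^{5}$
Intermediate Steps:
$L{\left(I \right)} = 2 \sqrt{3}$ ($L{\left(I \right)} = \sqrt{13 - 1} = \sqrt{12} = 2 \sqrt{3}$)
$v{\left(y,F \right)} = - y + 2 \sqrt{3}$ ($v{\left(y,F \right)} = 2 \sqrt{3} - y = - y + 2 \sqrt{3}$)
$v{\left(467,300 \right)} - -307601 = \left(\left(-1\right) 467 + 2 \sqrt{3}\right) - -307601 = \left(-467 + 2 \sqrt{3}\right) + 307601 = 307134 + 2 \sqrt{3}$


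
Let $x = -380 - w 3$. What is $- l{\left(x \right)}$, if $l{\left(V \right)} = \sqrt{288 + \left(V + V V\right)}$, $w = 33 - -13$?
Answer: $- \sqrt{268094} \approx -517.78$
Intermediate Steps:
$w = 46$ ($w = 33 + 13 = 46$)
$x = -518$ ($x = -380 - 46 \cdot 3 = -380 - 138 = -518$)
$l{\left(V \right)} = \sqrt{288 + V + V^{2}}$ ($l{\left(V \right)} = \sqrt{288 + \left(V + V^{2}\right)} = \sqrt{288 + V + V^{2}}$)
$- l{\left(x \right)} = - \sqrt{288 - 518 + \left(-518\right)^{2}} = - \sqrt{288 - 518 + 268324} = - \sqrt{268094}$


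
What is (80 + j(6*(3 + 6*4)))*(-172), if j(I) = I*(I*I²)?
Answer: -118464589952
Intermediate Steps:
j(I) = I⁴ (j(I) = I*I³ = I⁴)
(80 + j(6*(3 + 6*4)))*(-172) = (80 + (6*(3 + 6*4))⁴)*(-172) = (80 + (6*(3 + 24))⁴)*(-172) = (80 + (6*27)⁴)*(-172) = (80 + 162⁴)*(-172) = (80 + 688747536)*(-172) = 688747616*(-172) = -118464589952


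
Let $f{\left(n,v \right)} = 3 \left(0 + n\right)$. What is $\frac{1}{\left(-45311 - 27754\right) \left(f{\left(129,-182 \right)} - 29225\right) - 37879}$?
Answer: $\frac{1}{2107010591} \approx 4.7461 \cdot 10^{-10}$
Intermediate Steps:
$f{\left(n,v \right)} = 3 n$
$\frac{1}{\left(-45311 - 27754\right) \left(f{\left(129,-182 \right)} - 29225\right) - 37879} = \frac{1}{\left(-45311 - 27754\right) \left(3 \cdot 129 - 29225\right) - 37879} = \frac{1}{- 73065 \left(387 - 29225\right) - 37879} = \frac{1}{\left(-73065\right) \left(-28838\right) - 37879} = \frac{1}{2107048470 - 37879} = \frac{1}{2107010591}$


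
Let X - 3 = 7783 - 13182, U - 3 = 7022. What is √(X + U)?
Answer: 3*√181 ≈ 40.361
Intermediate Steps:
U = 7025 (U = 3 + 7022 = 7025)
X = -5396 (X = 3 + (7783 - 13182) = 3 - 5399 = -5396)
√(X + U) = √(-5396 + 7025) = √1629 = 3*√181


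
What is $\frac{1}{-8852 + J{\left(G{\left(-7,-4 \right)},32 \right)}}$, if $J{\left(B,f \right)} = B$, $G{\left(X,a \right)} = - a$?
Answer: $- \frac{1}{8848} \approx -0.00011302$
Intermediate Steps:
$\frac{1}{-8852 + J{\left(G{\left(-7,-4 \right)},32 \right)}} = \frac{1}{-8852 - -4} = \frac{1}{-8852 + 4} = \frac{1}{-8848} = - \frac{1}{8848}$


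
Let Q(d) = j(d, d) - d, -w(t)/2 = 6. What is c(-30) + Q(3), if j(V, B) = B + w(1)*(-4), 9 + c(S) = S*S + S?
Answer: 909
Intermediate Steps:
w(t) = -12 (w(t) = -2*6 = -12)
c(S) = -9 + S + S² (c(S) = -9 + (S*S + S) = -9 + (S² + S) = -9 + (S + S²) = -9 + S + S²)
j(V, B) = 48 + B (j(V, B) = B - 12*(-4) = B + 48 = 48 + B)
Q(d) = 48 (Q(d) = (48 + d) - d = 48)
c(-30) + Q(3) = (-9 - 30 + (-30)²) + 48 = (-9 - 30 + 900) + 48 = 861 + 48 = 909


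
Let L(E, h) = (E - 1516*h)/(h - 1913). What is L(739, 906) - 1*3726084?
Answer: -3750793831/1007 ≈ -3.7247e+6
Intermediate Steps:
L(E, h) = (E - 1516*h)/(-1913 + h)
L(739, 906) - 1*3726084 = (739 - 1516*906)/(-1913 + 906) - 1*3726084 = (739 - 1373496)/(-1007) - 3726084 = -1/1007*(-1372757) - 3726084 = 1372757/1007 - 3726084 = -3750793831/1007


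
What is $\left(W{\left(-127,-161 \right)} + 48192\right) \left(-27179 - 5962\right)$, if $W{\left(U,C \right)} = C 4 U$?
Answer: $-4307667180$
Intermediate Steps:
$W{\left(U,C \right)} = 4 C U$
$\left(W{\left(-127,-161 \right)} + 48192\right) \left(-27179 - 5962\right) = \left(4 \left(-161\right) \left(-127\right) + 48192\right) \left(-27179 - 5962\right) = \left(81788 + 48192\right) \left(-33141\right) = 129980 \left(-33141\right) = -4307667180$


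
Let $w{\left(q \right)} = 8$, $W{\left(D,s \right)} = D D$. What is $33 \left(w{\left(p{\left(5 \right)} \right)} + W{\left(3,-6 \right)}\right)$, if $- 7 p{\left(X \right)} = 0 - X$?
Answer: $561$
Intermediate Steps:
$W{\left(D,s \right)} = D^{2}$
$p{\left(X \right)} = \frac{X}{7}$ ($p{\left(X \right)} = - \frac{0 - X}{7} = - \frac{\left(-1\right) X}{7} = \frac{X}{7}$)
$33 \left(w{\left(p{\left(5 \right)} \right)} + W{\left(3,-6 \right)}\right) = 33 \left(8 + 3^{2}\right) = 33 \left(8 + 9\right) = 33 \cdot 17 = 561$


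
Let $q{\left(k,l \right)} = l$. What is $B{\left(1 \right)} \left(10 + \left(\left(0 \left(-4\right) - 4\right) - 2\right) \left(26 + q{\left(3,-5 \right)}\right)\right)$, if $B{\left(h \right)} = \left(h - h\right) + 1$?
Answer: $-116$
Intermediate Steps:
$B{\left(h \right)} = 1$ ($B{\left(h \right)} = 0 + 1 = 1$)
$B{\left(1 \right)} \left(10 + \left(\left(0 \left(-4\right) - 4\right) - 2\right) \left(26 + q{\left(3,-5 \right)}\right)\right) = 1 \left(10 + \left(\left(0 \left(-4\right) - 4\right) - 2\right) \left(26 - 5\right)\right) = 1 \left(10 + \left(\left(0 - 4\right) - 2\right) 21\right) = 1 \left(10 + \left(-4 - 2\right) 21\right) = 1 \left(10 - 126\right) = 1 \left(-116\right) = -116$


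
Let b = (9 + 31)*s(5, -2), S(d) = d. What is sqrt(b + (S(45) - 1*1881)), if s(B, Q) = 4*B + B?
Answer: 2*I*sqrt(209) ≈ 28.914*I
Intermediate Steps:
s(B, Q) = 5*B
b = 1000 (b = (9 + 31)*(5*5) = 40*25 = 1000)
sqrt(b + (S(45) - 1*1881)) = sqrt(1000 + (45 - 1*1881)) = sqrt(1000 + (45 - 1881)) = sqrt(1000 - 1836) = sqrt(-836) = 2*I*sqrt(209)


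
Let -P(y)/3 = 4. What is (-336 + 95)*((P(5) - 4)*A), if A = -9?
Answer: -34704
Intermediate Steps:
P(y) = -12 (P(y) = -3*4 = -12)
(-336 + 95)*((P(5) - 4)*A) = (-336 + 95)*((-12 - 4)*(-9)) = -(-3856)*(-9) = -241*144 = -34704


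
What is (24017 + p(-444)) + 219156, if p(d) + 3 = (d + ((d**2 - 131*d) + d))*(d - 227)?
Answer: -170467282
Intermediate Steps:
p(d) = -3 + (-227 + d)*(d**2 - 129*d) (p(d) = -3 + (d + ((d**2 - 131*d) + d))*(d - 227) = -3 + (d + (d**2 - 130*d))*(-227 + d) = -3 + (d**2 - 129*d)*(-227 + d) = -3 + (-227 + d)*(d**2 - 129*d))
(24017 + p(-444)) + 219156 = (24017 + (-3 + (-444)**3 - 356*(-444)**2 + 29283*(-444))) + 219156 = (24017 + (-3 - 87528384 - 356*197136 - 13001652)) + 219156 = (24017 + (-3 - 87528384 - 70180416 - 13001652)) + 219156 = (24017 - 170710455) + 219156 = -170686438 + 219156 = -170467282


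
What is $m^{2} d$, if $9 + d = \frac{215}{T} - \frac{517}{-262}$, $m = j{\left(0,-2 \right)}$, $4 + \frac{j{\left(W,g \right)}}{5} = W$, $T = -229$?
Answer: $- \frac{95583800}{29999} \approx -3186.2$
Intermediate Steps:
$j{\left(W,g \right)} = -20 + 5 W$
$m = -20$ ($m = -20 + 5 \cdot 0 = -20 + 0 = -20$)
$d = - \frac{477919}{59998}$ ($d = -9 + \left(\frac{215}{-229} - \frac{517}{-262}\right) = -9 + \left(215 \left(- \frac{1}{229}\right) - - \frac{517}{262}\right) = -9 + \left(- \frac{215}{229} + \frac{517}{262}\right) = -9 + \frac{62063}{59998} = - \frac{477919}{59998} \approx -7.9656$)
$m^{2} d = \left(-20\right)^{2} \left(- \frac{477919}{59998}\right) = 400 \left(- \frac{477919}{59998}\right) = - \frac{95583800}{29999}$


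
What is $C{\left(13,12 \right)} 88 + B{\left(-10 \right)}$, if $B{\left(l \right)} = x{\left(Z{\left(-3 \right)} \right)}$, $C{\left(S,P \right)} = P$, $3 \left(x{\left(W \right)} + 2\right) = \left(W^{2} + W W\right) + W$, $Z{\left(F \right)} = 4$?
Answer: $1066$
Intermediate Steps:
$x{\left(W \right)} = -2 + \frac{W}{3} + \frac{2 W^{2}}{3}$ ($x{\left(W \right)} = -2 + \frac{\left(W^{2} + W W\right) + W}{3} = -2 + \frac{\left(W^{2} + W^{2}\right) + W}{3} = -2 + \frac{2 W^{2} + W}{3} = -2 + \frac{W + 2 W^{2}}{3} = -2 + \left(\frac{W}{3} + \frac{2 W^{2}}{3}\right) = -2 + \frac{W}{3} + \frac{2 W^{2}}{3}$)
$B{\left(l \right)} = 10$ ($B{\left(l \right)} = -2 + \frac{1}{3} \cdot 4 + \frac{2 \cdot 4^{2}}{3} = -2 + \frac{4}{3} + \frac{2}{3} \cdot 16 = -2 + \frac{4}{3} + \frac{32}{3} = 10$)
$C{\left(13,12 \right)} 88 + B{\left(-10 \right)} = 12 \cdot 88 + 10 = 1056 + 10 = 1066$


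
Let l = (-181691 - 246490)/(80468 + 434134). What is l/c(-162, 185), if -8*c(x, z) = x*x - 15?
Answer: 570908/2249582643 ≈ 0.00025378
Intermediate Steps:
c(x, z) = 15/8 - x**2/8 (c(x, z) = -(x*x - 15)/8 = -(x**2 - 15)/8 = -(-15 + x**2)/8 = 15/8 - x**2/8)
l = -142727/171534 (l = -428181/514602 = -428181*1/514602 = -142727/171534 ≈ -0.83206)
l/c(-162, 185) = -142727/(171534*(15/8 - 1/8*(-162)**2)) = -142727/(171534*(15/8 - 1/8*26244)) = -142727/(171534*(15/8 - 6561/2)) = -142727/(171534*(-26229/8)) = -142727/171534*(-8/26229) = 570908/2249582643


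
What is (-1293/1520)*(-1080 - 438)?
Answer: 981387/760 ≈ 1291.3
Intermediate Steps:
(-1293/1520)*(-1080 - 438) = -1293*1/1520*(-1518) = -1293/1520*(-1518) = 981387/760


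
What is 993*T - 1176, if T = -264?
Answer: -263328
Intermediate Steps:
993*T - 1176 = 993*(-264) - 1176 = -262152 - 1176 = -263328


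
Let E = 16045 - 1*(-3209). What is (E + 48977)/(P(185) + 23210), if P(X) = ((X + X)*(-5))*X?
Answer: -68231/319040 ≈ -0.21386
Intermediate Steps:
P(X) = -10*X**2 (P(X) = ((2*X)*(-5))*X = (-10*X)*X = -10*X**2)
E = 19254 (E = 16045 + 3209 = 19254)
(E + 48977)/(P(185) + 23210) = (19254 + 48977)/(-10*185**2 + 23210) = 68231/(-10*34225 + 23210) = 68231/(-342250 + 23210) = 68231/(-319040) = 68231*(-1/319040) = -68231/319040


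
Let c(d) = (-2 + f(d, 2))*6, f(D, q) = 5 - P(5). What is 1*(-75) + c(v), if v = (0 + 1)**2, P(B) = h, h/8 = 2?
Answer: -153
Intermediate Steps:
h = 16 (h = 8*2 = 16)
P(B) = 16
v = 1 (v = 1**2 = 1)
f(D, q) = -11 (f(D, q) = 5 - 1*16 = 5 - 16 = -11)
c(d) = -78 (c(d) = (-2 - 11)*6 = -13*6 = -78)
1*(-75) + c(v) = 1*(-75) - 78 = -75 - 78 = -153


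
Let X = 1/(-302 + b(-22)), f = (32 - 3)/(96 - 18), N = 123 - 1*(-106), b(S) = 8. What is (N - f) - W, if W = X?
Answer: 436915/1911 ≈ 228.63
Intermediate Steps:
N = 229 (N = 123 + 106 = 229)
f = 29/78 ≈ 0.37179
X = -1/294 (X = 1/(-302 + 8) = 1/(-294) = -1/294 ≈ -0.0034014)
W = -1/294 ≈ -0.0034014
(N - f) - W = (229 - 1*29/78) - 1*(-1/294) = (229 - 29/78) + 1/294 = 17833/78 + 1/294 = 436915/1911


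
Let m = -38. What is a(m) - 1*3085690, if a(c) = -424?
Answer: -3086114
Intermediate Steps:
a(m) - 1*3085690 = -424 - 1*3085690 = -424 - 3085690 = -3086114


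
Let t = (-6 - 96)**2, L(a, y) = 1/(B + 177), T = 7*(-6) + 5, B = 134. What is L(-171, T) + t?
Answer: 3235645/311 ≈ 10404.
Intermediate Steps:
T = -37 (T = -42 + 5 = -37)
L(a, y) = 1/311 (L(a, y) = 1/(134 + 177) = 1/311)
t = 10404 (t = (-102)**2 = 10404)
L(-171, T) + t = 1/311 + 10404 = 3235645/311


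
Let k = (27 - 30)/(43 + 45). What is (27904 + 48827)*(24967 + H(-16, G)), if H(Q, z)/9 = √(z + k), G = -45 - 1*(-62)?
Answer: 1915742877 + 690579*√32846/44 ≈ 1.9186e+9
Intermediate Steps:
k = -3/88 ≈ -0.034091
G = 17 (G = -45 + 62 = 17)
H(Q, z) = 9*√(-3/88 + z) (H(Q, z) = 9*√(z - 3/88) = 9*√(-3/88 + z))
(27904 + 48827)*(24967 + H(-16, G)) = (27904 + 48827)*(24967 + 9*√(-66 + 1936*17)/44) = 76731*(24967 + 9*√(-66 + 32912)/44) = 76731*(24967 + 9*√32846/44) = 1915742877 + 690579*√32846/44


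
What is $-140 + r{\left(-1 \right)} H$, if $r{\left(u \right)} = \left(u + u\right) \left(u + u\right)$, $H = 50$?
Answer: $60$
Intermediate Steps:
$r{\left(u \right)} = 4 u^{2}$ ($r{\left(u \right)} = 2 u 2 u = 4 u^{2}$)
$-140 + r{\left(-1 \right)} H = -140 + 4 \left(-1\right)^{2} \cdot 50 = -140 + 4 \cdot 1 \cdot 50 = -140 + 4 \cdot 50 = -140 + 200 = 60$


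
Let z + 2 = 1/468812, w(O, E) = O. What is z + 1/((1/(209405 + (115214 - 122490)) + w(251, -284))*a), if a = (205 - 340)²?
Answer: -108369760126504469/54184943775413250 ≈ -2.0000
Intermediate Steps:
z = -937623/468812 (z = -2 + 1/468812 = -937623/468812 ≈ -2.0000)
a = 18225 (a = (-135)² = 18225)
z + 1/((1/(209405 + (115214 - 122490)) + w(251, -284))*a) = -937623/468812 + 1/((1/(209405 + (115214 - 122490)) + 251)*18225) = -937623/468812 + (1/18225)/(1/(209405 - 7276) + 251) = -937623/468812 + (1/18225)/(1/202129 + 251) = -937623/468812 + (1/18225)/(50734380/202129) = -937623/468812 + (202129/50734380)*(1/18225) = -937623/468812 + 202129/924634075500 = -108369760126504469/54184943775413250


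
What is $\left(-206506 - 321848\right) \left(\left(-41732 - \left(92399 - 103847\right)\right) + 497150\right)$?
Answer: $-246670518564$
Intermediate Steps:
$\left(-206506 - 321848\right) \left(\left(-41732 - \left(92399 - 103847\right)\right) + 497150\right) = - 528354 \left(\left(-41732 - -11448\right) + 497150\right) = - 528354 \left(\left(-41732 + 11448\right) + 497150\right) = - 528354 \left(-30284 + 497150\right) = \left(-528354\right) 466866 = -246670518564$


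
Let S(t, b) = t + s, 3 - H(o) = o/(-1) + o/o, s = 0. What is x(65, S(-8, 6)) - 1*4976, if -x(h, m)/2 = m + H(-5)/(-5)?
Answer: -24806/5 ≈ -4961.2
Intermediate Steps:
H(o) = 2 + o (H(o) = 3 - (o/(-1) + o/o) = 3 - (o*(-1) + 1) = 3 - (-o + 1) = 3 - (1 - o) = 3 + (-1 + o) = 2 + o)
S(t, b) = t (S(t, b) = t + 0 = t)
x(h, m) = -6/5 - 2*m (x(h, m) = -2*(m + (2 - 5)/(-5)) = -2*(m - 1/5*(-3)) = -2*(m + 3/5) = -2*(3/5 + m) = -6/5 - 2*m)
x(65, S(-8, 6)) - 1*4976 = (-6/5 - 2*(-8)) - 1*4976 = (-6/5 + 16) - 4976 = 74/5 - 4976 = -24806/5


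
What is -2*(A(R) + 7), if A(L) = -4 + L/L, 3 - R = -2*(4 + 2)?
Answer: -8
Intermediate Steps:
R = 15 (R = 3 - (-2)*(4 + 2) = 3 - (-2)*6 = 3 - 1*(-12) = 3 + 12 = 15)
A(L) = -3 (A(L) = -4 + 1 = -3)
-2*(A(R) + 7) = -2*(-3 + 7) = -2*4 = -8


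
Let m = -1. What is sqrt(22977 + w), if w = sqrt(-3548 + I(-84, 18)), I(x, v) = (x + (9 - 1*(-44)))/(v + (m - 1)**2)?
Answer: sqrt(11120868 + 22*I*sqrt(1717914))/22 ≈ 151.58 + 0.19652*I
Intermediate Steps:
I(x, v) = (53 + x)/(4 + v) (I(x, v) = (x + (9 - 1*(-44)))/(v + (-1 - 1)**2) = (x + (9 + 44))/(v + (-2)**2) = (x + 53)/(v + 4) = (53 + x)/(4 + v))
w = I*sqrt(1717914)/22 (w = sqrt(-3548 + (53 - 84)/(4 + 18)) = sqrt(-3548 - 31/22) = sqrt(-78087/22) = I*sqrt(1717914)/22 ≈ 59.577*I)
sqrt(22977 + w) = sqrt(22977 + I*sqrt(1717914)/22)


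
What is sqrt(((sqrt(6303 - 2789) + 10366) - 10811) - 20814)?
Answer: sqrt(-21259 + sqrt(3514)) ≈ 145.6*I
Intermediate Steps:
sqrt(((sqrt(6303 - 2789) + 10366) - 10811) - 20814) = sqrt(((sqrt(3514) + 10366) - 10811) - 20814) = sqrt(((10366 + sqrt(3514)) - 10811) - 20814) = sqrt((-445 + sqrt(3514)) - 20814) = sqrt(-21259 + sqrt(3514))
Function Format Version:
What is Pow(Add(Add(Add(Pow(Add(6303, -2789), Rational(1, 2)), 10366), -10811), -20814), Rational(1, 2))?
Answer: Pow(Add(-21259, Pow(3514, Rational(1, 2))), Rational(1, 2)) ≈ Mul(145.60, I)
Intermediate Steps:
Pow(Add(Add(Add(Pow(Add(6303, -2789), Rational(1, 2)), 10366), -10811), -20814), Rational(1, 2)) = Pow(Add(Add(Add(Pow(3514, Rational(1, 2)), 10366), -10811), -20814), Rational(1, 2)) = Pow(Add(Add(Add(10366, Pow(3514, Rational(1, 2))), -10811), -20814), Rational(1, 2)) = Pow(Add(Add(-445, Pow(3514, Rational(1, 2))), -20814), Rational(1, 2)) = Pow(Add(-21259, Pow(3514, Rational(1, 2))), Rational(1, 2))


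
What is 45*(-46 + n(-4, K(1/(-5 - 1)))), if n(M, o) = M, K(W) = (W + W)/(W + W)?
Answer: -2250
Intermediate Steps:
K(W) = 1 (K(W) = (2*W)/((2*W)) = (2*W)*(1/(2*W)) = 1)
45*(-46 + n(-4, K(1/(-5 - 1)))) = 45*(-46 - 4) = 45*(-50) = -2250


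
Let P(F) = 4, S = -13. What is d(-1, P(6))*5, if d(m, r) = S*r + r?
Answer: -240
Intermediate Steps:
d(m, r) = -12*r (d(m, r) = -13*r + r = -12*r)
d(-1, P(6))*5 = -12*4*5 = -48*5 = -240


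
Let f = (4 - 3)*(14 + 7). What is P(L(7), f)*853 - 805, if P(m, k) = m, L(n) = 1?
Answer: 48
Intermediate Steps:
f = 21 (f = 1*21 = 21)
P(L(7), f)*853 - 805 = 1*853 - 805 = 853 - 805 = 48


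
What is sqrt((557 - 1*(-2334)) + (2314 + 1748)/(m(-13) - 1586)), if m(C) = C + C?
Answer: sqrt(1876460690)/806 ≈ 53.745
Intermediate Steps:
m(C) = 2*C
sqrt((557 - 1*(-2334)) + (2314 + 1748)/(m(-13) - 1586)) = sqrt((557 - 1*(-2334)) + (2314 + 1748)/(2*(-13) - 1586)) = sqrt((557 + 2334) + 4062/(-26 - 1586)) = sqrt(2891 + 4062/(-1612)) = sqrt(2891 + 4062*(-1/1612)) = sqrt(2891 - 2031/806) = sqrt(2328115/806) = sqrt(1876460690)/806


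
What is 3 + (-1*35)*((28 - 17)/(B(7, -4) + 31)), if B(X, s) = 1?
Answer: -289/32 ≈ -9.0313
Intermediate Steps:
3 + (-1*35)*((28 - 17)/(B(7, -4) + 31)) = 3 + (-1*35)*((28 - 17)/(1 + 31)) = 3 - 385/32 = -289/32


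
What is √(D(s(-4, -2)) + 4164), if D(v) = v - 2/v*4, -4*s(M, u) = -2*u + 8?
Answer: √37473/3 ≈ 64.526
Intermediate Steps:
s(M, u) = -2 + u/2 (s(M, u) = -(-2*u + 8)/4 = -(8 - 2*u)/4 = -2 + u/2)
D(v) = v - 8/v
√(D(s(-4, -2)) + 4164) = √(((-2 + (½)*(-2)) - 8/(-2 + (½)*(-2))) + 4164) = √(((-2 - 1) - 8/(-2 - 1)) + 4164) = √((-3 - 8/(-3)) + 4164) = √((-3 - 8*(-⅓)) + 4164) = √((-3 + 8/3) + 4164) = √(-⅓ + 4164) = √(12491/3) = √37473/3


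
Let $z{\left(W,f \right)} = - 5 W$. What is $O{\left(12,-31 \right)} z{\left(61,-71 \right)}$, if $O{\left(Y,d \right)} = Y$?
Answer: $-3660$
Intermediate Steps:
$O{\left(12,-31 \right)} z{\left(61,-71 \right)} = 12 \left(\left(-5\right) 61\right) = 12 \left(-305\right) = -3660$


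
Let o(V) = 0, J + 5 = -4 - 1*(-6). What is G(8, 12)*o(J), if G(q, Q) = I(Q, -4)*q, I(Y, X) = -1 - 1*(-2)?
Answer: 0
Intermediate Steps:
I(Y, X) = 1 (I(Y, X) = -1 + 2 = 1)
G(q, Q) = q (G(q, Q) = 1*q = q)
J = -3 (J = -5 + (-4 - 1*(-6)) = -5 + (-4 + 6) = -5 + 2 = -3)
G(8, 12)*o(J) = 8*0 = 0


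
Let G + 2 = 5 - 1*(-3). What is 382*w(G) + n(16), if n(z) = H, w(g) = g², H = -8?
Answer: 13744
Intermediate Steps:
G = 6 (G = -2 + (5 - 1*(-3)) = -2 + (5 + 3) = -2 + 8 = 6)
n(z) = -8
382*w(G) + n(16) = 382*6² - 8 = 382*36 - 8 = 13752 - 8 = 13744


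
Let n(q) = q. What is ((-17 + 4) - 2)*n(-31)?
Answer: 465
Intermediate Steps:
((-17 + 4) - 2)*n(-31) = ((-17 + 4) - 2)*(-31) = (-13 - 2)*(-31) = -15*(-31) = 465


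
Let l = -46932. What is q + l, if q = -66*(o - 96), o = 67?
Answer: -45018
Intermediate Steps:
q = 1914 (q = -66*(67 - 96) = -66*(-29) = 1914)
q + l = 1914 - 46932 = -45018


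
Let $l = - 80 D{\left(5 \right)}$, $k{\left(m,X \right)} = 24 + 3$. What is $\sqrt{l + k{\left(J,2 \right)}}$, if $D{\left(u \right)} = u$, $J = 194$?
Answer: $i \sqrt{373} \approx 19.313 i$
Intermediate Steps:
$k{\left(m,X \right)} = 27$
$l = -400$ ($l = \left(-80\right) 5 = -400$)
$\sqrt{l + k{\left(J,2 \right)}} = \sqrt{-400 + 27} = \sqrt{-373} = i \sqrt{373}$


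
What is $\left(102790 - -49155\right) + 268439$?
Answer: $420384$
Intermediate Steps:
$\left(102790 - -49155\right) + 268439 = \left(102790 + 49155\right) + 268439 = 151945 + 268439 = 420384$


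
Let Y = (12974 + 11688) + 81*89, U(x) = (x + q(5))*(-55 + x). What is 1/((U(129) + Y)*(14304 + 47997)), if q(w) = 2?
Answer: 1/2589541065 ≈ 3.8617e-10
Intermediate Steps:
U(x) = (-55 + x)*(2 + x) (U(x) = (x + 2)*(-55 + x) = (2 + x)*(-55 + x) = (-55 + x)*(2 + x))
Y = 31871 (Y = 24662 + 7209 = 31871)
1/((U(129) + Y)*(14304 + 47997)) = 1/(((-110 + 129**2 - 53*129) + 31871)*(14304 + 47997)) = 1/(((-110 + 16641 - 6837) + 31871)*62301) = 1/((9694 + 31871)*62301) = 1/(41565*62301) = 1/2589541065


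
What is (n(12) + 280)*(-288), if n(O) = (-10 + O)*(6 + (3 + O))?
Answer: -92736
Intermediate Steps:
n(O) = (-10 + O)*(9 + O)
(n(12) + 280)*(-288) = ((-90 + 12**2 - 1*12) + 280)*(-288) = ((-90 + 144 - 12) + 280)*(-288) = (42 + 280)*(-288) = 322*(-288) = -92736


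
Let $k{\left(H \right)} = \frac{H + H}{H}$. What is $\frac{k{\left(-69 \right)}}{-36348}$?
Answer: $- \frac{1}{18174} \approx -5.5024 \cdot 10^{-5}$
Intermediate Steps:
$k{\left(H \right)} = 2$ ($k{\left(H \right)} = \frac{2 H}{H} = 2$)
$\frac{k{\left(-69 \right)}}{-36348} = \frac{2}{-36348} = 2 \left(- \frac{1}{36348}\right) = - \frac{1}{18174}$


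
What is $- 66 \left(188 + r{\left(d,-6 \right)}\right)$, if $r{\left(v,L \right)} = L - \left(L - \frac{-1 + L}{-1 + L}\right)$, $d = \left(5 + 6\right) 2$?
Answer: $-12474$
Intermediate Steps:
$d = 22$ ($d = 11 \cdot 2 = 22$)
$r{\left(v,L \right)} = 1$ ($r{\left(v,L \right)} = L - \left(-1 + L\right) = 1$)
$- 66 \left(188 + r{\left(d,-6 \right)}\right) = - 66 \left(188 + 1\right) = \left(-66\right) 189 = -12474$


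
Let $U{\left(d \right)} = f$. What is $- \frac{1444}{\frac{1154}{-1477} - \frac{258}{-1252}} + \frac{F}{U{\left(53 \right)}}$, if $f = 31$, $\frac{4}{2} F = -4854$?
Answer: $\frac{40098033011}{16488001} \approx 2432.0$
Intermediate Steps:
$F = -2427$ ($F = \frac{1}{2} \left(-4854\right) = -2427$)
$U{\left(d \right)} = 31$
$- \frac{1444}{\frac{1154}{-1477} - \frac{258}{-1252}} + \frac{F}{U{\left(53 \right)}} = - \frac{1444}{\frac{1154}{-1477} - \frac{258}{-1252}} - \frac{2427}{31} = - \frac{1444}{1154 \left(- \frac{1}{1477}\right) - - \frac{129}{626}} - \frac{2427}{31} = - \frac{1444}{- \frac{1154}{1477} + \frac{129}{626}} - \frac{2427}{31} = - \frac{1444}{- \frac{531871}{924602}} - \frac{2427}{31} = \left(-1444\right) \left(- \frac{924602}{531871}\right) - \frac{2427}{31} = \frac{1335125288}{531871} - \frac{2427}{31} = \frac{40098033011}{16488001}$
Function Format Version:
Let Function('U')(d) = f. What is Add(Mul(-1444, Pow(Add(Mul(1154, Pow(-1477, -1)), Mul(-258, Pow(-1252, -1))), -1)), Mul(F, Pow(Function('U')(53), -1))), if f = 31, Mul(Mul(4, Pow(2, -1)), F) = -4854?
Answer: Rational(40098033011, 16488001) ≈ 2432.0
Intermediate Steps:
F = -2427 (F = Mul(Rational(1, 2), -4854) = -2427)
Function('U')(d) = 31
Add(Mul(-1444, Pow(Add(Mul(1154, Pow(-1477, -1)), Mul(-258, Pow(-1252, -1))), -1)), Mul(F, Pow(Function('U')(53), -1))) = Add(Mul(-1444, Pow(Add(Mul(1154, Pow(-1477, -1)), Mul(-258, Pow(-1252, -1))), -1)), Mul(-2427, Pow(31, -1))) = Add(Mul(-1444, Pow(Add(Mul(1154, Rational(-1, 1477)), Mul(-258, Rational(-1, 1252))), -1)), Mul(-2427, Rational(1, 31))) = Add(Mul(-1444, Pow(Add(Rational(-1154, 1477), Rational(129, 626)), -1)), Rational(-2427, 31)) = Add(Mul(-1444, Pow(Rational(-531871, 924602), -1)), Rational(-2427, 31)) = Add(Mul(-1444, Rational(-924602, 531871)), Rational(-2427, 31)) = Add(Rational(1335125288, 531871), Rational(-2427, 31)) = Rational(40098033011, 16488001)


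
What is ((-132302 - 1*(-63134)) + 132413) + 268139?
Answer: 331384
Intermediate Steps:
((-132302 - 1*(-63134)) + 132413) + 268139 = ((-132302 + 63134) + 132413) + 268139 = (-69168 + 132413) + 268139 = 63245 + 268139 = 331384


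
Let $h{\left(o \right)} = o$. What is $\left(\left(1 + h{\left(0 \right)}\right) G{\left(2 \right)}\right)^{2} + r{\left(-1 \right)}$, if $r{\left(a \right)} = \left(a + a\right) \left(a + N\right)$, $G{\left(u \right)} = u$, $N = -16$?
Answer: $38$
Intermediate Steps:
$r{\left(a \right)} = 2 a \left(-16 + a\right)$ ($r{\left(a \right)} = \left(a + a\right) \left(a - 16\right) = 2 a \left(-16 + a\right)$)
$\left(\left(1 + h{\left(0 \right)}\right) G{\left(2 \right)}\right)^{2} + r{\left(-1 \right)} = \left(\left(1 + 0\right) 2\right)^{2} + 2 \left(-1\right) \left(-16 - 1\right) = \left(1 \cdot 2\right)^{2} + 2 \left(-1\right) \left(-17\right) = 2^{2} + 34 = 4 + 34 = 38$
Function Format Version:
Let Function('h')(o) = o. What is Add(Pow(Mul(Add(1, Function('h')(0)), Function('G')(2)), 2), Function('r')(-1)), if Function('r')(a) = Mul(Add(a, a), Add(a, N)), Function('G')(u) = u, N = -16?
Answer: 38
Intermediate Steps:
Function('r')(a) = Mul(2, a, Add(-16, a)) (Function('r')(a) = Mul(Add(a, a), Add(a, -16)) = Mul(Mul(2, a), Add(-16, a)) = Mul(2, a, Add(-16, a)))
Add(Pow(Mul(Add(1, Function('h')(0)), Function('G')(2)), 2), Function('r')(-1)) = Add(Pow(Mul(Add(1, 0), 2), 2), Mul(2, -1, Add(-16, -1))) = Add(Pow(Mul(1, 2), 2), Mul(2, -1, -17)) = Add(Pow(2, 2), 34) = Add(4, 34) = 38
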